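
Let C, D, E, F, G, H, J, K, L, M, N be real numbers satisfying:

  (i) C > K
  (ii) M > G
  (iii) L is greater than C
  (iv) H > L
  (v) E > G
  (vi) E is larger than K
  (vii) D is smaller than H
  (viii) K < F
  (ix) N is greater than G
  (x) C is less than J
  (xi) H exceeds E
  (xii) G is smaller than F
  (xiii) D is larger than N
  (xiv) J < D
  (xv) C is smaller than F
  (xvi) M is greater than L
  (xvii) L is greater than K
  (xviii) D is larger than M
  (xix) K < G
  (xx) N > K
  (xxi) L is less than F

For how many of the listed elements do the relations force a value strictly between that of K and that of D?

The relations place K below D. An element lies strictly between them when it is forced above K and also forced below D.
Above K: {C, L, G, J, N, M, E, F, H}. Below D: {C, L, G, J, N, M}.
Intersection: {C, L, G, J, N, M} — 6.

6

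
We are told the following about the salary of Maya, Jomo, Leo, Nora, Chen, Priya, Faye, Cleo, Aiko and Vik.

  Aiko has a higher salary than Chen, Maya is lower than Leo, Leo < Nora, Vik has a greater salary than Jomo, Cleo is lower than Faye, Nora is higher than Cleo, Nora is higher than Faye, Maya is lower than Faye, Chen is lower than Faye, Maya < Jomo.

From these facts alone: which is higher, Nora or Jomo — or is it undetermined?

undetermined

Following every chain through Jomo: above Jomo we get Vik; below Jomo we get Maya.
Nora is not reached, and no chain runs the other way from Nora to Jomo.
So the given relations leave the order of Jomo and Nora undetermined.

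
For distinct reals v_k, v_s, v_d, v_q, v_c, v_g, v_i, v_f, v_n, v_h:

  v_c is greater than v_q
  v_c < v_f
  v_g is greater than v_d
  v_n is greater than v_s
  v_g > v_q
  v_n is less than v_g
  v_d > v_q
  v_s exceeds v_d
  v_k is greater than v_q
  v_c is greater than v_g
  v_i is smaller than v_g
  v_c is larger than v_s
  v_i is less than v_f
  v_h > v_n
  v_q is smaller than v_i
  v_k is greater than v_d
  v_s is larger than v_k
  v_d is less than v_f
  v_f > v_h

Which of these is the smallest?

v_q

v_d is not least since v_q < v_d; v_k is not least since v_q < v_k; v_s is not least since v_d < v_s; v_n is not least since v_s < v_n; v_i is not least since v_q < v_i; v_g is not least since v_n < v_g; v_c is not least since v_s < v_c; v_h is not least since v_n < v_h; v_f is not least since v_h < v_f.
Only v_q has nothing below it, so v_q is the smallest.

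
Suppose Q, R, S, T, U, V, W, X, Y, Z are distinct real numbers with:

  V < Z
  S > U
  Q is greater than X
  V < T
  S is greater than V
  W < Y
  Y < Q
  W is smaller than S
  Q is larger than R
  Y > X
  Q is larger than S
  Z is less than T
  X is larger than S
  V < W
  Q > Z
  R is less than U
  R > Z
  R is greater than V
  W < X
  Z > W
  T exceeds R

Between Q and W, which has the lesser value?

W

The relevant relations are W < Z; Z < R; R < U; U < S; S < X; X < Y; Y < Q.
Chaining these gives W < Z < R < U < S < X < Y < Q.
So W < Q; W is the smaller of the two.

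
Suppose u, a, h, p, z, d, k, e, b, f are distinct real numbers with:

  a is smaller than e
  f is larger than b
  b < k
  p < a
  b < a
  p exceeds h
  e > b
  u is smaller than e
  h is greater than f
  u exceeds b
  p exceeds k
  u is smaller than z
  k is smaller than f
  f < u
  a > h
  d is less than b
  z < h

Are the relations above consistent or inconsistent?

Every relation is compatible with d < b < k < f < u < z < h < p < a < e; the set is consistent.

consistent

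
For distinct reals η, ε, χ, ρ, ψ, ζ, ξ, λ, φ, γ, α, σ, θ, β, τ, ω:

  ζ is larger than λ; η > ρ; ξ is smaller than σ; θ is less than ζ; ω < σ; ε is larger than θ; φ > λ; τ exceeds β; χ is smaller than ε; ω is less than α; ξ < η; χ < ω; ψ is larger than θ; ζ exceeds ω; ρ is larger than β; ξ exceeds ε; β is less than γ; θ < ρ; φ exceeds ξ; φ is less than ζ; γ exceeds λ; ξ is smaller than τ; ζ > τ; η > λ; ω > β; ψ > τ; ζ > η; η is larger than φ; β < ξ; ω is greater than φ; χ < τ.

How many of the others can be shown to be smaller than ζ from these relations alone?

Directly below ζ: θ, λ, φ, ω, η, τ.
One step further: β, χ, ρ, ξ (10 so far).
One step further: ε (11 so far).
No other element is forced below ζ by the given relations, so the count is 11.

11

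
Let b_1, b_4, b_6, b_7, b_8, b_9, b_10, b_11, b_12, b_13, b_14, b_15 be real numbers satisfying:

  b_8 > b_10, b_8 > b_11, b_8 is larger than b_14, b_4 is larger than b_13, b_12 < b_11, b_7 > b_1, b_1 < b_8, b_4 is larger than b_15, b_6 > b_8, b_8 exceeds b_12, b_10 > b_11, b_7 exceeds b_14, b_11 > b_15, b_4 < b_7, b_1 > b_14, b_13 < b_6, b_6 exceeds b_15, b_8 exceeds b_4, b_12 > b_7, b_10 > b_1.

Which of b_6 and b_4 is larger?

b_4 < b_7 < b_12 < b_11 < b_10 < b_8 < b_6, by transitivity through b_7, b_12, b_11, b_10, b_8.
So b_4 < b_6; b_6 is the larger of the two.

b_6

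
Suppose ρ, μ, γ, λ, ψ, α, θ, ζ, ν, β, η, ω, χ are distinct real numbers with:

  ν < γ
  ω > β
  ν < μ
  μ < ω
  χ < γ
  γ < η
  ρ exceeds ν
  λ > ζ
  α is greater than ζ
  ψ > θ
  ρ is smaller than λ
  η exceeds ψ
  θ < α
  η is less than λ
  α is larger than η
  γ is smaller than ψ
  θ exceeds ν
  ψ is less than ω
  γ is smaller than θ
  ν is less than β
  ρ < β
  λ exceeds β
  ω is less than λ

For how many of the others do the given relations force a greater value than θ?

From θ the given relations immediately reach ψ, α.
From those, η, ω — 4 in total.
From those, λ — 5 in total.
No other element is forced above θ by the given relations, so the count is 5.

5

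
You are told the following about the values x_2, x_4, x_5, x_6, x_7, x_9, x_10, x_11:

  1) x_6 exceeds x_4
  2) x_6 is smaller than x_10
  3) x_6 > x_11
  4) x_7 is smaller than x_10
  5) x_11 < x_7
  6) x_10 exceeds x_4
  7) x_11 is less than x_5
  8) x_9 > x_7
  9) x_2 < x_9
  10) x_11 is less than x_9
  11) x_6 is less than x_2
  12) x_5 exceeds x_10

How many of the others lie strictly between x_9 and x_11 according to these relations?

The relations place x_11 below x_9. An element lies strictly between them when it is forced above x_11 and also forced below x_9.
Above x_11: {x_7, x_6, x_10, x_2, x_5}. Below x_9: {x_7, x_4, x_6, x_2}.
Intersection: {x_7, x_6, x_2} — 3.

3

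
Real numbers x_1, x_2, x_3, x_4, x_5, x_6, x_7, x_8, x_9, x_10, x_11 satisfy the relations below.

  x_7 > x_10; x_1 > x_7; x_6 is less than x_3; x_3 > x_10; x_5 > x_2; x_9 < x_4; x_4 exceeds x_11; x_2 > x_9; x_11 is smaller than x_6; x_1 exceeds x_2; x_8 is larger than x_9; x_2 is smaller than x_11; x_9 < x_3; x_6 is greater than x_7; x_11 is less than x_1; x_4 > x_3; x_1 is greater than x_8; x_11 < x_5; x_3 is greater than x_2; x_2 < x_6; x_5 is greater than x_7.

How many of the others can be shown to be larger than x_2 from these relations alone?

The elements the relations force above x_2 are x_11, x_6, x_1, x_5, x_3, x_4 — no chain reaches any other.
That is 6.

6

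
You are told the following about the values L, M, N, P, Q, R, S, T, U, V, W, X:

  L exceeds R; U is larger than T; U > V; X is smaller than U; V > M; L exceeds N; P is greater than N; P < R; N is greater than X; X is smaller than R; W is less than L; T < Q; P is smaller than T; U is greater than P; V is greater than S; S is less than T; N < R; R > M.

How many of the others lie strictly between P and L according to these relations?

Chaining upward from P reaches: T, R, Q, U.
Chaining downward from L reaches: W, X, M, N, R.
Strictly between P and L are those in both lists: R — 1 element.

1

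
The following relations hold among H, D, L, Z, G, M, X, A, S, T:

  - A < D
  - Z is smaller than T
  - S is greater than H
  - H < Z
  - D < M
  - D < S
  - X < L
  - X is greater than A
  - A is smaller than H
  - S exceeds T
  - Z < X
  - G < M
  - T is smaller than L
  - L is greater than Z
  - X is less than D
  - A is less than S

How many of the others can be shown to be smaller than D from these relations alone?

The elements the relations force below D are A, H, Z, X — no chain reaches any other.
That is 4.

4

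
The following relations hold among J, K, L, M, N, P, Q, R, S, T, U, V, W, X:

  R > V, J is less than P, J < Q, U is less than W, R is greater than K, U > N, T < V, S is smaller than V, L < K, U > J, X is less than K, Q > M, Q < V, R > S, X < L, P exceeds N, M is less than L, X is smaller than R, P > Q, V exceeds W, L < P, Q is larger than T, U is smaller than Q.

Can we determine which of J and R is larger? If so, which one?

R

J < U and U < Q give J < Q.
Then Q < V extends the chain to V.
With V < R: J < U < Q < V < R.
So R is larger.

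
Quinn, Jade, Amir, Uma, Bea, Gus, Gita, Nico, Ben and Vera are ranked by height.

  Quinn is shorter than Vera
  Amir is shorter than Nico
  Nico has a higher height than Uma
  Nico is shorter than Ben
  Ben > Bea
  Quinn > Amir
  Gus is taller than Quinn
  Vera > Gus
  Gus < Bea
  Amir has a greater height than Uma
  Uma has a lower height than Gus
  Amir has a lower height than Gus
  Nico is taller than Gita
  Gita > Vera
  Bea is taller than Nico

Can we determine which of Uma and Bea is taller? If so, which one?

Following the relations from Uma: Uma < Amir < Quinn < Gus < Vera < Gita < Nico < Bea.
So Bea is taller.

Bea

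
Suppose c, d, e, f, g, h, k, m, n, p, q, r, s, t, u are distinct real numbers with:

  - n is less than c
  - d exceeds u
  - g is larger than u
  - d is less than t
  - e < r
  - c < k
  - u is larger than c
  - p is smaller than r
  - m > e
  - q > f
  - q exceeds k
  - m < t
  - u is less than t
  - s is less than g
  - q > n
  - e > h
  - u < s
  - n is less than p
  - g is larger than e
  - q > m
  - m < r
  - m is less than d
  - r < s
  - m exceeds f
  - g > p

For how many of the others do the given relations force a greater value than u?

The elements the relations force above u are s, d, t, g — no chain reaches any other.
That is 4.

4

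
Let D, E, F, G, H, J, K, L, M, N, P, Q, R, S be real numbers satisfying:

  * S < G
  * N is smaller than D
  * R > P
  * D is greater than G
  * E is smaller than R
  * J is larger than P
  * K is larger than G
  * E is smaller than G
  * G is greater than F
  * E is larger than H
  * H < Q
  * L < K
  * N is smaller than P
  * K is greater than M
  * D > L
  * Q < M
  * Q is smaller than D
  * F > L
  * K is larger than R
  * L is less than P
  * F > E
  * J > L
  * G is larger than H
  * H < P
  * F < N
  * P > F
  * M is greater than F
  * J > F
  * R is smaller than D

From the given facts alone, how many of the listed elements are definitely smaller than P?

5

From P the given relations immediately reach L, H, F, N.
From those, E — 5 in total.
Nothing else is reachable below P; 5 in all.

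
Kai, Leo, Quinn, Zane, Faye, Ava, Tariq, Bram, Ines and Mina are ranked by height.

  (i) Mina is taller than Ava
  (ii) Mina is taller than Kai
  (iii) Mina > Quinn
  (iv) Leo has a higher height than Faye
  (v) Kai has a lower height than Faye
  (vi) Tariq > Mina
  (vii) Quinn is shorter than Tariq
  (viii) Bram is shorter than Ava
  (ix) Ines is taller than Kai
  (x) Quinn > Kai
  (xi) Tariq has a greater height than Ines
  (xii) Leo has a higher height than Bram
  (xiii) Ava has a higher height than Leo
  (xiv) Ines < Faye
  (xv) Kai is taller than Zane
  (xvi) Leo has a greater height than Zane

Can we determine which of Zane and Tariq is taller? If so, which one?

Chaining the given relations: Zane < Kai < Ines < Faye < Leo < Ava < Mina < Tariq.
So Tariq is taller.

Tariq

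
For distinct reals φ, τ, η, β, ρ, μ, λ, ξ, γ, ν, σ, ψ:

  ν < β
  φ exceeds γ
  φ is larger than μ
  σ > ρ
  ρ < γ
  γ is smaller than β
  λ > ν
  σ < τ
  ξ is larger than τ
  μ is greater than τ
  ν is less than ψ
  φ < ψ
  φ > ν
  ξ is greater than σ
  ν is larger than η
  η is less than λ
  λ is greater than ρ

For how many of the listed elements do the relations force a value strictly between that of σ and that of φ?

2

Chaining upward from σ reaches: τ, ξ, μ, ψ.
Chaining downward from φ reaches: ρ, η, ν, γ, τ, μ.
Strictly between σ and φ are those in both lists: τ, μ — 2 elements.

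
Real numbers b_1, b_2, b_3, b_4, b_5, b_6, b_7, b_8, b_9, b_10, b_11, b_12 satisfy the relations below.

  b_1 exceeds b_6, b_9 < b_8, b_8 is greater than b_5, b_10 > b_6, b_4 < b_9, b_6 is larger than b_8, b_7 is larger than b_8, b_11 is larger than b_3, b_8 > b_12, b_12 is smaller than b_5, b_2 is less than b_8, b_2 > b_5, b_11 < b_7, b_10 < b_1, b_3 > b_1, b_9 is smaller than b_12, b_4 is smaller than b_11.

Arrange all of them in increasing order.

The consecutive links are each given: b_4 < b_9; b_9 < b_12; b_12 < b_5; b_5 < b_2; b_2 < b_8; b_8 < b_6; b_6 < b_10; b_10 < b_1; b_1 < b_3; b_3 < b_11; b_11 < b_7.

b_4 < b_9 < b_12 < b_5 < b_2 < b_8 < b_6 < b_10 < b_1 < b_3 < b_11 < b_7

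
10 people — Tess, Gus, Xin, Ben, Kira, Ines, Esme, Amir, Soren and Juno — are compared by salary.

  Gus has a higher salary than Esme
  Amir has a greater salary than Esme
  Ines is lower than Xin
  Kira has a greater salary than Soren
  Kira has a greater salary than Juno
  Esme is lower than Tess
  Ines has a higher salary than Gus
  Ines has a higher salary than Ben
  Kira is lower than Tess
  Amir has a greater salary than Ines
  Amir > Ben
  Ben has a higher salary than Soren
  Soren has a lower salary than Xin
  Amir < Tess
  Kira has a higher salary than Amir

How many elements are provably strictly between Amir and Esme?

2

The relations place Esme below Amir. An element lies strictly between them when it is forced above Esme and also forced below Amir.
Above Esme: {Gus, Ines, Kira, Xin, Tess}. Below Amir: {Soren, Ben, Gus, Ines}.
Intersection: {Gus, Ines} — 2.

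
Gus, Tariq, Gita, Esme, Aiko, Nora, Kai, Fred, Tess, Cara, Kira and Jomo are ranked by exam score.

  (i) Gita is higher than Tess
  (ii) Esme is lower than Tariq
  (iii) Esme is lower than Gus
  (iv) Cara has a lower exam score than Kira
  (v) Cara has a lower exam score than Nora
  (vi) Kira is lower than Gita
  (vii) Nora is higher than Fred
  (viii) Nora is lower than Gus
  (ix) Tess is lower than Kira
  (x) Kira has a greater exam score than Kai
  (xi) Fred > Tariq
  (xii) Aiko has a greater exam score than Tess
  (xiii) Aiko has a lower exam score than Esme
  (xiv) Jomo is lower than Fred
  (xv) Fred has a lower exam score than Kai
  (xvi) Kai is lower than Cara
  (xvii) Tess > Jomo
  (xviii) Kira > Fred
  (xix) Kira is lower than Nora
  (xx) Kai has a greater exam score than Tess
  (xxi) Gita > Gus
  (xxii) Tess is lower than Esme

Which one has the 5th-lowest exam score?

Tariq

Piecing the relations together gives one ordering: Jomo < Tess < Aiko < Esme < Tariq < Fred < Kai < Cara < Kira < Nora < Gus < Gita.
The 5th smallest is Tariq.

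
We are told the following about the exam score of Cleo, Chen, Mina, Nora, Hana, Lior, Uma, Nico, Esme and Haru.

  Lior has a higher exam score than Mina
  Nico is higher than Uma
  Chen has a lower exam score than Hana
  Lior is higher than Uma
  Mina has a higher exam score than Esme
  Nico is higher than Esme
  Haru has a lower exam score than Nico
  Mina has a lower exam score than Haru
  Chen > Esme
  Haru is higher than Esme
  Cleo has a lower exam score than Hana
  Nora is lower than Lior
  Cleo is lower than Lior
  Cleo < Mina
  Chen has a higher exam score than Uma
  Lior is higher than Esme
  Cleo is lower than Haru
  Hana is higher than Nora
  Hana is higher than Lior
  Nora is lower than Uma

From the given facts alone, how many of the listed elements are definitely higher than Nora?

5

From Nora the given relations immediately reach Uma, Lior, Hana.
From those, Nico, Chen — 5 in total.
No other element is forced above Nora by the given relations, so the count is 5.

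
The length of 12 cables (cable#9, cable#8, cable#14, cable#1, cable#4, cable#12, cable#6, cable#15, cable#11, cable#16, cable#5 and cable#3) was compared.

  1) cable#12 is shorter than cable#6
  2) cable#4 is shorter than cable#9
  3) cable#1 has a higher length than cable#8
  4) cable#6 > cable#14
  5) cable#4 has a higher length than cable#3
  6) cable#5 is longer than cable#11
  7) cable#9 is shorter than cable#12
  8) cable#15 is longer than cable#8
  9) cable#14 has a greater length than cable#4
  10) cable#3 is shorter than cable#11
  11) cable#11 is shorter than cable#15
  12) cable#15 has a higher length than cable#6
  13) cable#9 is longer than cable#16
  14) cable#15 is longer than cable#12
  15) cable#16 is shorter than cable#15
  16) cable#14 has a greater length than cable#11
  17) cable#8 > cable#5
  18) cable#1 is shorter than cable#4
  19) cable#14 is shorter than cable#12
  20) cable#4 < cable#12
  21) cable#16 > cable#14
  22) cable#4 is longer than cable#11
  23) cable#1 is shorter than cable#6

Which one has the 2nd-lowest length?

cable#11

The consecutive relations fix a unique order: cable#3 < cable#11 < cable#5 < cable#8 < cable#1 < cable#4 < cable#14 < cable#16 < cable#9 < cable#12 < cable#6 < cable#15.
Counting 2 from the smallest end gives cable#11.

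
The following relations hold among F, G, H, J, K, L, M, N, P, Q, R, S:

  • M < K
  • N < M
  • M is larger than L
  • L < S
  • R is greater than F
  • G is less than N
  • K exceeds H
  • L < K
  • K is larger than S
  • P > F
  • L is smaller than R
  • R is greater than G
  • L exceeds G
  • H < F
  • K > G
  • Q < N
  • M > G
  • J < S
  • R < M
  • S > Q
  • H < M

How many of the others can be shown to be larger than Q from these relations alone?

Directly above Q: S, N.
One step further: M, K (4 so far).
No other element is forced above Q by the given relations, so the count is 4.

4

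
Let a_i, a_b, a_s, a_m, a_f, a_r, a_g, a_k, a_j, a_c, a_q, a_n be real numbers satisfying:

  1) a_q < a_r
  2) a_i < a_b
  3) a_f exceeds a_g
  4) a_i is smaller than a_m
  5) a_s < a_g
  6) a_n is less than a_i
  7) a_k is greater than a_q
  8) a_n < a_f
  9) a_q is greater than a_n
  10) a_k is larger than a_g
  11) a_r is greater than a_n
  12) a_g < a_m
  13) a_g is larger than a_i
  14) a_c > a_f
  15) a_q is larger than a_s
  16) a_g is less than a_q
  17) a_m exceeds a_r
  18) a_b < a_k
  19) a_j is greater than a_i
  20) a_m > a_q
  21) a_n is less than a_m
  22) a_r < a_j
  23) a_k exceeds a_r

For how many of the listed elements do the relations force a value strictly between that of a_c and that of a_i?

2

Chaining upward from a_i reaches: a_g, a_q, a_r, a_f, a_b, a_k, a_m, a_j.
Chaining downward from a_c reaches: a_n, a_s, a_g, a_f.
Strictly between a_i and a_c are those in both lists: a_g, a_f — 2 elements.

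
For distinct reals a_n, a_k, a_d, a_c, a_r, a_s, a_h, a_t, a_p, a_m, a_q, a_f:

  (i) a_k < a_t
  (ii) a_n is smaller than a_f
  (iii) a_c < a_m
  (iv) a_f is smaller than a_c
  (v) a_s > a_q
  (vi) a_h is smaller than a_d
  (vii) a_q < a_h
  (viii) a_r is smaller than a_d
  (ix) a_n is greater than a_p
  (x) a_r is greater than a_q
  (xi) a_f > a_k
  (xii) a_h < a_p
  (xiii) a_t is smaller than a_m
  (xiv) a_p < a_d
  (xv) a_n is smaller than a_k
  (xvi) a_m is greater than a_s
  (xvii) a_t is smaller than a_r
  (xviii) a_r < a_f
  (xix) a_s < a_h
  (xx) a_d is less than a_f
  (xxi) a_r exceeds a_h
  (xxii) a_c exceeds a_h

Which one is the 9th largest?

a_p

Chaining the given pairs: a_q < a_s < a_h < a_p < a_n < a_k < a_t < a_r < a_d < a_f < a_c < a_m.
The 9th largest is a_p.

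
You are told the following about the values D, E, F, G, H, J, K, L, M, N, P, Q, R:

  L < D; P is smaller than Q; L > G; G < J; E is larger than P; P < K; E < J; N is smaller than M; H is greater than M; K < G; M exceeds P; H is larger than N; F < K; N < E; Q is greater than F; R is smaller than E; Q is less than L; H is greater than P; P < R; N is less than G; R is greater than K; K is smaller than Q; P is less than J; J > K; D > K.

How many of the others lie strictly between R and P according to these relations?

1

Chaining upward from P reaches: K, Q, G, L, D, M, E, H, J.
Chaining downward from R reaches: F, K.
Strictly between P and R are those in both lists: K — 1 element.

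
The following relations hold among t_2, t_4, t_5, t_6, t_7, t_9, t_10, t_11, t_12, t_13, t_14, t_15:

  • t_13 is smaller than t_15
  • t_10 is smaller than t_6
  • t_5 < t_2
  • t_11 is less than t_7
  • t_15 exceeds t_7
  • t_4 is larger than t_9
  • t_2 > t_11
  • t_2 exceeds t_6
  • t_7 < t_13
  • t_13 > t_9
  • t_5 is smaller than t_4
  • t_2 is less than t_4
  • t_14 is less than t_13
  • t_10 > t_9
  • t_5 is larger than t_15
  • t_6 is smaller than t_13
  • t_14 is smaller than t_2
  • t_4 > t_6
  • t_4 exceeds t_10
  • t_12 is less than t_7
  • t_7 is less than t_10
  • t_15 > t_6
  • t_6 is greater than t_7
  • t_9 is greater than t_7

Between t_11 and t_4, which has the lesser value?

t_11

Link the given pairs in sequence: t_11 < t_7; t_7 < t_9; t_9 < t_10; t_10 < t_6; t_6 < t_13; t_13 < t_15; t_15 < t_5; t_5 < t_4.
Chaining these gives t_11 < t_7 < t_9 < t_10 < t_6 < t_13 < t_15 < t_5 < t_4.
So t_11 < t_4; t_11 is the smaller of the two.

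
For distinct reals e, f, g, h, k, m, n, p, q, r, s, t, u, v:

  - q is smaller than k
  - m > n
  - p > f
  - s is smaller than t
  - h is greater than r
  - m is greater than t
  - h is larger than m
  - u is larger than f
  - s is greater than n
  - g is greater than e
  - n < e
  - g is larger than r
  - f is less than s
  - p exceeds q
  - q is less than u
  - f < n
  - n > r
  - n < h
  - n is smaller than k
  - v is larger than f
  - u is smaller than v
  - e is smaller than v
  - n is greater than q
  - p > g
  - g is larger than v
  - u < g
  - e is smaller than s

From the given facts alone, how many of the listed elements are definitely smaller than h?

8

Directly below h: r, n, m.
One step further: q, f, t (6 so far).
One step further: s (7 so far).
One step further: e (8 so far).
No other element is forced below h by the given relations, so the count is 8.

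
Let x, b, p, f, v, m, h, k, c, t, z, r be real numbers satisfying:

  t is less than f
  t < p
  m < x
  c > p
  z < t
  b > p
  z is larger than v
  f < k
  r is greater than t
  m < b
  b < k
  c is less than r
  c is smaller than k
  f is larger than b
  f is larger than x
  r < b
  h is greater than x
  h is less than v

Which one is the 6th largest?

Piecing the relations together gives one ordering: m < x < h < v < z < t < p < c < r < b < f < k.
Counting 6 from the largest end gives p.

p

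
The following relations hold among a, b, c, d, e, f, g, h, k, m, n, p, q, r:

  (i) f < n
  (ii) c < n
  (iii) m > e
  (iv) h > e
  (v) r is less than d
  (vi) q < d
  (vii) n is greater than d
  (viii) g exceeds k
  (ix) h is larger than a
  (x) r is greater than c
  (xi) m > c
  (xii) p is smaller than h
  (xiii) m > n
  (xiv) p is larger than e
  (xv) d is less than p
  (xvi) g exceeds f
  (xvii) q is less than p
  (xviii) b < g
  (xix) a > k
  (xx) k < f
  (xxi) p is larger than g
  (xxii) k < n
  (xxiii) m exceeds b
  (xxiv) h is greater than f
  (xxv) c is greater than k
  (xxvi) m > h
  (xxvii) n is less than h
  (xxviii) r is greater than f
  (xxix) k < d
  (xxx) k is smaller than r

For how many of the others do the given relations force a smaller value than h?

12

From h the given relations immediately reach a, e, f, n, p.
From those, q, k, c, g, d — 10 in total.
From those, b, r — 12 in total.
Nothing else is reachable below h; 12 in all.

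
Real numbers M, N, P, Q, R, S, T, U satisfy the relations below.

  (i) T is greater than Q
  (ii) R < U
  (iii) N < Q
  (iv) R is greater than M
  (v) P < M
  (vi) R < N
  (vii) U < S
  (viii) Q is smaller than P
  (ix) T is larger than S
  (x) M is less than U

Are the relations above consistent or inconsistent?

We have R < N stated directly, yet also N < Q < P < M < R by chaining the others — so N < R. Contradiction.

inconsistent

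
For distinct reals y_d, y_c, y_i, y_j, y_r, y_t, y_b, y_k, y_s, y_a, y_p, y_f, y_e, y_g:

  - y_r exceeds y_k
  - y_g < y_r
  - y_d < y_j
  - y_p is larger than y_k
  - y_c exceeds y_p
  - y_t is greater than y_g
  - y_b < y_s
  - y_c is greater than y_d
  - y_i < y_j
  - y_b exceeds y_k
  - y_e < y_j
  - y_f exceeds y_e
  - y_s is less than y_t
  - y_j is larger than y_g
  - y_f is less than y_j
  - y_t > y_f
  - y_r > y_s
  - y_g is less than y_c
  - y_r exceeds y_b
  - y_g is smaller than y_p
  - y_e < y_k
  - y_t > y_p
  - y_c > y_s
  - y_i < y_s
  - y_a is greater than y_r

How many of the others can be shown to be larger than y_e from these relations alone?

Directly above y_e: y_f, y_k, y_j.
One step further: y_p, y_b, y_r, y_t (7 so far).
One step further: y_s, y_c, y_a (10 so far).
No other element is forced above y_e by the given relations, so the count is 10.

10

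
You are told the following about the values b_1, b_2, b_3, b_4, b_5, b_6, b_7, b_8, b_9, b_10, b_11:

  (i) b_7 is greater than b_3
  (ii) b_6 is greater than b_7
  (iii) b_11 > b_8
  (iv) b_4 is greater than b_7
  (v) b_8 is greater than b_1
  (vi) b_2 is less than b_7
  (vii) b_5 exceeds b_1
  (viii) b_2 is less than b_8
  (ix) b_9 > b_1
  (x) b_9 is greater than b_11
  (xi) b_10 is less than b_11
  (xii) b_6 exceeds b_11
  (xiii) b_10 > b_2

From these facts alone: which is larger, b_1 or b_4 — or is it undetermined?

Following every chain through b_4: below b_4 we get b_2, b_3, b_7.
b_1 is not reached, and no chain runs the other way from b_1 to b_4.
So the given relations leave the order of b_4 and b_1 undetermined.

undetermined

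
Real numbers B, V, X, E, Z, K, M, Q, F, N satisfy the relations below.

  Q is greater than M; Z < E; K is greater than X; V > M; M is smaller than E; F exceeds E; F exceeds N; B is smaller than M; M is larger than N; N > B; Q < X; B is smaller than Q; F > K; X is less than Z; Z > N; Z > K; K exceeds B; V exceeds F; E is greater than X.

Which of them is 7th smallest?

The consecutive relations fix a unique order: B < N < M < Q < X < K < Z < E < F < V.
The 7th smallest is Z.

Z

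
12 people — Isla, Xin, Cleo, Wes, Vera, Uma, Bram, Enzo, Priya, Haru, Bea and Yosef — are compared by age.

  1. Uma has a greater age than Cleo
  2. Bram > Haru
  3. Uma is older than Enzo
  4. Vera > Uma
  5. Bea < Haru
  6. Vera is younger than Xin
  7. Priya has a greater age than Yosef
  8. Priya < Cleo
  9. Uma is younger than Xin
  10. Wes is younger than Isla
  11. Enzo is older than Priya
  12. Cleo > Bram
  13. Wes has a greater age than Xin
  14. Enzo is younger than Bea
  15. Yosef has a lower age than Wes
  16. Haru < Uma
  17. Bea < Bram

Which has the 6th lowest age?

Bram

Piecing the relations together gives one ordering: Yosef < Priya < Enzo < Bea < Haru < Bram < Cleo < Uma < Vera < Xin < Wes < Isla.
Counting 6 from the smallest end gives Bram.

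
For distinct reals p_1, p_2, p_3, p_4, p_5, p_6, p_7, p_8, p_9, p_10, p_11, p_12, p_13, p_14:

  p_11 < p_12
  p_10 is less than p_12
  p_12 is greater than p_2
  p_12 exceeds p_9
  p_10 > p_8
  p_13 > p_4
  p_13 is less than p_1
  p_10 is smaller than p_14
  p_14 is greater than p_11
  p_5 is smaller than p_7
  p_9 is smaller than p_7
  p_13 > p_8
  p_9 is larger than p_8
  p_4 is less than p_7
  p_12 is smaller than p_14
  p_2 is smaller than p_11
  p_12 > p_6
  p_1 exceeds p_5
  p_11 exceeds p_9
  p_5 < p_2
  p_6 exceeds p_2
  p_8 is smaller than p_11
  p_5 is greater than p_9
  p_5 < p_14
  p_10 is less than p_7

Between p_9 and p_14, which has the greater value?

Link the given pairs in sequence: p_9 < p_5; p_5 < p_2; p_2 < p_11; p_11 < p_12; p_12 < p_14.
Together: p_9 < p_5 < p_2 < p_11 < p_12 < p_14.
So p_9 < p_14; p_14 is the larger of the two.

p_14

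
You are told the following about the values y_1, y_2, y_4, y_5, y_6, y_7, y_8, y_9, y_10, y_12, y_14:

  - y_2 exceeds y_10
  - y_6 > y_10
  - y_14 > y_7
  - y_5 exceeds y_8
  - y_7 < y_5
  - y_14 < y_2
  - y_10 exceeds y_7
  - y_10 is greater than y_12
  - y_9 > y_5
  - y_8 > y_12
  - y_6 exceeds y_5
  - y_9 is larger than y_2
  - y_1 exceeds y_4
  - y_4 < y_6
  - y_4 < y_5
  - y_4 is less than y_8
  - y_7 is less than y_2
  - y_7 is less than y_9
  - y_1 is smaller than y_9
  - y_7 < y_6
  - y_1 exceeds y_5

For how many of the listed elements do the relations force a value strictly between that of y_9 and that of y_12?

5

The relations place y_12 below y_9. An element lies strictly between them when it is forced above y_12 and also forced below y_9.
Above y_12: {y_8, y_5, y_10, y_1, y_6, y_2}. Below y_9: {y_4, y_7, y_8, y_5, y_10, y_1, y_14, y_2}.
Intersection: {y_8, y_5, y_10, y_1, y_2} — 5.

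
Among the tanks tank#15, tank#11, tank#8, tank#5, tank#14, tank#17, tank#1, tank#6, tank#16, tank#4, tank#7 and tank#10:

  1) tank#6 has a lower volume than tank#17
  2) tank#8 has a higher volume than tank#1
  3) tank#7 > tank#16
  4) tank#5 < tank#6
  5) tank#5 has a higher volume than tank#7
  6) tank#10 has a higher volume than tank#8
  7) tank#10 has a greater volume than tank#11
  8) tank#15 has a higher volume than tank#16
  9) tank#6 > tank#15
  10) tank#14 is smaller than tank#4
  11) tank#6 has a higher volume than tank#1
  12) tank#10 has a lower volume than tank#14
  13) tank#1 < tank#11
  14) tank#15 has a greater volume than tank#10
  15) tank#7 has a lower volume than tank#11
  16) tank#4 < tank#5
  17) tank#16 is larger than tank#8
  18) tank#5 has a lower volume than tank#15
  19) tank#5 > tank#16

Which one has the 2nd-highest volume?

tank#6

Chaining the given pairs: tank#1 < tank#8 < tank#16 < tank#7 < tank#11 < tank#10 < tank#14 < tank#4 < tank#5 < tank#15 < tank#6 < tank#17.
Counting 2 from the largest end gives tank#6.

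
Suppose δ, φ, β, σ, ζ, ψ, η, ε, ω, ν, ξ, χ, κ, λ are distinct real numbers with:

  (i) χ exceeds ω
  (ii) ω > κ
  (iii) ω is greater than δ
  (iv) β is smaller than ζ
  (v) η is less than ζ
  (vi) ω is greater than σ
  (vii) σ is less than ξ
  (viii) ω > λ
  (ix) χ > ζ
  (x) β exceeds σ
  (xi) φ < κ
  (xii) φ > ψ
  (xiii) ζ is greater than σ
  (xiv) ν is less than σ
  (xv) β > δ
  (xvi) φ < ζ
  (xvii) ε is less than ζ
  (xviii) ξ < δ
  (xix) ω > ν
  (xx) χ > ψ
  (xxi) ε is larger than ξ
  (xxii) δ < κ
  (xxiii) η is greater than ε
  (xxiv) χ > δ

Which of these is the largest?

χ

Chaining downward from χ: directly below it, ψ, δ, ζ, ω; then ν, λ, φ, σ, ξ, ε, κ, η, β.
That covers every other element, and nothing is given above χ, so χ is the largest.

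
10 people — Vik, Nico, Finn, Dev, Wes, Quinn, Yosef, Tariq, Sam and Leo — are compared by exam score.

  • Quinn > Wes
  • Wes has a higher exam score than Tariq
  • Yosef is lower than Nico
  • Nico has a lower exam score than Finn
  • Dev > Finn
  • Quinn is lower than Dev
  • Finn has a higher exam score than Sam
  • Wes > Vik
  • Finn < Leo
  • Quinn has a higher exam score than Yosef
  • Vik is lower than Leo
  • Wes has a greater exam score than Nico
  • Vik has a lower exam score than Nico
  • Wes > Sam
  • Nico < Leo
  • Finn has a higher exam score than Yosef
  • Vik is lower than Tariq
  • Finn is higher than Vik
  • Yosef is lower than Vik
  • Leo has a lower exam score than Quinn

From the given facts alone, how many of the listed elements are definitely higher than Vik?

From Vik the given relations immediately reach Nico, Tariq, Wes, Finn, Leo.
From those, Quinn, Dev — 7 in total.
No other element is forced above Vik by the given relations, so the count is 7.

7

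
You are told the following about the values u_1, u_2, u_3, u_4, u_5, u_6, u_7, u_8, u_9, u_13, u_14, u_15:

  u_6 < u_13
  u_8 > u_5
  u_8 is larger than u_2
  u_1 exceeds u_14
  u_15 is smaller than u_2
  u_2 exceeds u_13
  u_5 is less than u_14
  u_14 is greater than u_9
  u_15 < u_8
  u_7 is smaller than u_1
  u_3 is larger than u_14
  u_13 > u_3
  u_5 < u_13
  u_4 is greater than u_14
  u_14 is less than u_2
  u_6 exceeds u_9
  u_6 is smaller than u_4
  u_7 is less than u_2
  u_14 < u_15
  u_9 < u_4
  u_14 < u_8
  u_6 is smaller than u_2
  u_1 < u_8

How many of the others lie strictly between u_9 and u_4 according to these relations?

2

Chaining upward from u_9 reaches: u_14, u_6, u_15, u_3, u_13, u_2, u_1, u_8.
Chaining downward from u_4 reaches: u_5, u_14, u_6.
Strictly between u_9 and u_4 are those in both lists: u_14, u_6 — 2 elements.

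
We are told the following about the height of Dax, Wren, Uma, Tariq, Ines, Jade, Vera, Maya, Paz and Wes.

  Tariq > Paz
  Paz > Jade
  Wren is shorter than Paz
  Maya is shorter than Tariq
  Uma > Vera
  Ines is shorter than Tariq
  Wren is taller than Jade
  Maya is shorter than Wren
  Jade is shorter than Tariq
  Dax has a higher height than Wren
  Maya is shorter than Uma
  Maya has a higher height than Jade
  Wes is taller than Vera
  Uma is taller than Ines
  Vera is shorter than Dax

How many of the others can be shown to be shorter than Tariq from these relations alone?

From Tariq the given relations immediately reach Jade, Maya, Ines, Paz.
From those, Wren — 5 in total.
No other element is forced below Tariq by the given relations, so the count is 5.

5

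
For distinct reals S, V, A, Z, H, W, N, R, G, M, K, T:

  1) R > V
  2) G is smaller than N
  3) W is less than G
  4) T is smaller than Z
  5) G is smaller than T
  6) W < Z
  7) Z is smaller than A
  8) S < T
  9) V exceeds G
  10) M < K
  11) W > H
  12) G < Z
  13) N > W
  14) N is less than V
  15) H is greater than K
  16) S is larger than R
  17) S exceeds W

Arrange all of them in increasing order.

The consecutive links are each given: M < K; K < H; H < W; W < G; G < N; N < V; V < R; R < S; S < T; T < Z; Z < A.

M < K < H < W < G < N < V < R < S < T < Z < A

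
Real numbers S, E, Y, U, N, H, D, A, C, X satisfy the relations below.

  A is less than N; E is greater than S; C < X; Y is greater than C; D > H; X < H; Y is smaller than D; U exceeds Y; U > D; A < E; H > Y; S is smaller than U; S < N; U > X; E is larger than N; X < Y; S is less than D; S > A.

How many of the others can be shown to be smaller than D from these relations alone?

Directly below D: Y, S, H.
One step further: C, A, X (6 so far).
No other element is forced below D by the given relations, so the count is 6.

6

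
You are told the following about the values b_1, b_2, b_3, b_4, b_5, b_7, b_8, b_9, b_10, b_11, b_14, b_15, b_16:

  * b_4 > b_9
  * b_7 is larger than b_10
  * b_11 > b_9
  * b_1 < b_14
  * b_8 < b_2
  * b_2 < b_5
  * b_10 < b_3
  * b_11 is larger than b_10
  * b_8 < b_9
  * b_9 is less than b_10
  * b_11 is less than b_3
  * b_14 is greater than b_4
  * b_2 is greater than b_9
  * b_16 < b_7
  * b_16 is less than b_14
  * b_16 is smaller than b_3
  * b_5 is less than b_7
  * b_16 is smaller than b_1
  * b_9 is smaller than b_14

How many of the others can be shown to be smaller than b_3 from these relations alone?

The elements the relations force below b_3 are b_8, b_9, b_16, b_10, b_11 — no chain reaches any other.
That is 5.

5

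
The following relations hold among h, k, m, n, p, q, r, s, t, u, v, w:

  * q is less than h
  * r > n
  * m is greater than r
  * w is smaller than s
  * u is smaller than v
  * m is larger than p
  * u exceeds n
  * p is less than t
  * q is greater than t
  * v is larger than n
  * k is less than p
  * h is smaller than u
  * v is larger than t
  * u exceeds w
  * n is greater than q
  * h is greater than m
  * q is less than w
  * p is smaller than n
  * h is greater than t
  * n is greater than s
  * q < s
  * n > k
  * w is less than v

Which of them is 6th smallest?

s

The consecutive relations fix a unique order: k < p < t < q < w < s < n < r < m < h < u < v.
Counting 6 from the smallest end gives s.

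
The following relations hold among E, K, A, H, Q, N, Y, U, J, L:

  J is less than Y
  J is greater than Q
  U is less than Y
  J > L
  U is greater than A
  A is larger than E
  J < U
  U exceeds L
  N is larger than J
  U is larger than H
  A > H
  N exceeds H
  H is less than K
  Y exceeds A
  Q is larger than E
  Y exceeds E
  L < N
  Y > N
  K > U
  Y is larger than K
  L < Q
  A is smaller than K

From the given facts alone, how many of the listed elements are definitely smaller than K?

7

Directly below K: H, A, U.
One step further: L, E, J (6 so far).
One step further: Q (7 so far).
No other element is forced below K by the given relations, so the count is 7.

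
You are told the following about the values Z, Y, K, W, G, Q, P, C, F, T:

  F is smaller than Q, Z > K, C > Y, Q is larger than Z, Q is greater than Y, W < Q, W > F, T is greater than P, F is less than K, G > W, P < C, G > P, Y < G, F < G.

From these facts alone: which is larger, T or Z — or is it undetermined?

undetermined

Following every chain through Z: above Z we get Q; below Z we get F, K.
T is not reached, and no chain runs the other way from T to Z.
So the given relations leave the order of Z and T undetermined.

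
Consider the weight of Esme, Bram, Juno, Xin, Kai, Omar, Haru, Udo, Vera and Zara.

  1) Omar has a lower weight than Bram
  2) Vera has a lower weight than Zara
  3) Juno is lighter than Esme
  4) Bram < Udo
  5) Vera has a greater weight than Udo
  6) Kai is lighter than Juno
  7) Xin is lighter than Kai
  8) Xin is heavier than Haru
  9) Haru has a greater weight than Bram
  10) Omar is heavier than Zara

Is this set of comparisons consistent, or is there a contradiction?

We have Bram < Udo stated directly, yet also Udo < Vera < Zara < Omar < Bram by chaining the others — so Udo < Bram. Contradiction.

inconsistent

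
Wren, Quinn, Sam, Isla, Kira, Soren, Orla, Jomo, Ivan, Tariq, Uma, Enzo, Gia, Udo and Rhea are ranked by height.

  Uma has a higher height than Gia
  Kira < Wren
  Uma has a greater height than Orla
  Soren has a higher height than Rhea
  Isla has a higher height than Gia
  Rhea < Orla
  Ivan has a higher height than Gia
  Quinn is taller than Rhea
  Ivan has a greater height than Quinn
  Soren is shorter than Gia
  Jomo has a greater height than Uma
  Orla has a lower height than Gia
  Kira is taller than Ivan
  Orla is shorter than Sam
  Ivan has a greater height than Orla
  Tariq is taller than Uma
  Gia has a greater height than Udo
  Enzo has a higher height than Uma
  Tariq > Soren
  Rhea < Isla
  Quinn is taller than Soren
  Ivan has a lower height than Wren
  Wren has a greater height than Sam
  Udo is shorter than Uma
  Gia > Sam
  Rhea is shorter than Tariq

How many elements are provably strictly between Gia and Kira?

Chaining upward from Gia reaches: Uma, Isla, Tariq, Ivan, Enzo, Wren, Jomo.
Chaining downward from Kira reaches: Rhea, Soren, Udo, Orla, Sam, Quinn, Ivan.
Strictly between Gia and Kira are those in both lists: Ivan — 1 element.

1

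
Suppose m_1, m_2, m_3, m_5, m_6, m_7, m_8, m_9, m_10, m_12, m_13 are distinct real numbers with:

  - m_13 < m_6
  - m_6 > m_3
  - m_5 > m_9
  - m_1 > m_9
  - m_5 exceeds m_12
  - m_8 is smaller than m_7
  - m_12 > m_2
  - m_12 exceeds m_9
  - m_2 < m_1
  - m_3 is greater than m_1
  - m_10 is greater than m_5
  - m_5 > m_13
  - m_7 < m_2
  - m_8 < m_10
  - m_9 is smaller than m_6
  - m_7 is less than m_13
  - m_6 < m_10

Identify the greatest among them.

m_10

Chaining downward from m_10: directly below it, m_8, m_5, m_6; then m_9, m_13, m_12, m_3; then m_7, m_2, m_1.
That covers every other element, and nothing is given above m_10, so m_10 is the greatest.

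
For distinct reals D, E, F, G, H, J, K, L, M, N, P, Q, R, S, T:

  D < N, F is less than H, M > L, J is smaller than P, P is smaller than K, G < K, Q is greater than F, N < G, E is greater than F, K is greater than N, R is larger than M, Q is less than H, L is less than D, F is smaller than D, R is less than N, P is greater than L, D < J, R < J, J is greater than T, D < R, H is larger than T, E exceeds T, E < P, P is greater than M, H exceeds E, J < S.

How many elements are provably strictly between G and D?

The relations place D below G. An element lies strictly between them when it is forced above D and also forced below G.
Above D: {R, J, N, P, S, K}. Below G: {L, F, M, R, N}.
Intersection: {R, N} — 2.

2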